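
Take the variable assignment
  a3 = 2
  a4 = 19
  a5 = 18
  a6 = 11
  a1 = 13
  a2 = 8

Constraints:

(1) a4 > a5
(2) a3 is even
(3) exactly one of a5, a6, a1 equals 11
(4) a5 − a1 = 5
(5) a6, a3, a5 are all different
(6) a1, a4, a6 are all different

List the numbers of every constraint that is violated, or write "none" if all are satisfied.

(1) a4 = 19, a5 = 18; 19 > 18 — OK.
(2) a3 = 2 is even — OK.
(3) a5=18, a6=11, a1=13; 1 of them equals 11 — OK.
(4) a5 − a1 = 18 − 13 = 5 — OK.
(5) values 11, 2, 18 are pairwise distinct — OK.
(6) values 13, 19, 11 are pairwise distinct — OK.

Yes — all constraints hold.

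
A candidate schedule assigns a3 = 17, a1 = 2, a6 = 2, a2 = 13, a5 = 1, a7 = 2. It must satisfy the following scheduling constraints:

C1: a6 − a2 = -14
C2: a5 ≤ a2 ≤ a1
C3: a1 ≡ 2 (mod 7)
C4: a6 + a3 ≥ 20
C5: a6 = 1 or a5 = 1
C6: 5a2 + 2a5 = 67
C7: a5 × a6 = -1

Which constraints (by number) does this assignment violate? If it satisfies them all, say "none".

No — constraints 1, 2, 4, and 7 are not satisfied.

C1: a6 − a2 = 2 − 13 = -11, not -14 — violated.
C2: values 1, 13, 2; a2 = 13 is not ≤ a1 = 2 — violated.
C3: 2 mod 7 = 2 — satisfied.
C4: a6 + a3 = 2 + 17 = 19; 19 < 20, bound 20 not met — violated.
C5: a6 = 2 ≠ 1, but a5 = 1 = 1 (second disjunct) — satisfied.
C6: 5a2 + 2a5 = 5(13) + 2(1) = 67 — satisfied.
C7: a5 × a6 = 1 × 2 = 2, not -1 — violated.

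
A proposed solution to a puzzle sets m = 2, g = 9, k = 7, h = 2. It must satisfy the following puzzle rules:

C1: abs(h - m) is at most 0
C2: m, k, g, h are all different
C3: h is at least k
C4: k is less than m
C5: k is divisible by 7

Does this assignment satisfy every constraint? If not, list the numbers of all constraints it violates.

C1: abs(2 - 2) = 0; 0 ≤ 0 — holds.
C2: m = h = 2, not all different — fails.
C3: h = 2, k = 7; 2 < 7 (want ≥) — fails.
C4: k = 7, m = 2; 7 ≥ 2 (want <) — fails.
C5: 7 / 7 = 1, so 7 divides 7 — holds.

Violated: 2, 3, 4.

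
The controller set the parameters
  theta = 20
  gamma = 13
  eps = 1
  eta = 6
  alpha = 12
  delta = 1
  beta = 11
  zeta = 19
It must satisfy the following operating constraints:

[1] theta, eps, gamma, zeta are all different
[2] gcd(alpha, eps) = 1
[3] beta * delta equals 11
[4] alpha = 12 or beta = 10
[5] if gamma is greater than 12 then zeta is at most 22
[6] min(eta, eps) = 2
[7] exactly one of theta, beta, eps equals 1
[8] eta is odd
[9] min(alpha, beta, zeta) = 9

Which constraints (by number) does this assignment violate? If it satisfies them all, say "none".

Violated: 6, 8, 9.

[1] values 20, 1, 13, 19 are pairwise distinct  true
[2] gcd(12, 1) = 1  true
[3] beta * delta = 11 * 1 = 11  true
[4] alpha = 12 = 12 (first disjunct)  true
[5] gamma = 13 > 12, so we need zeta ≤ 22; zeta = 19 ≤ 22  true
[6] min(6, 1) = 1, not 2  false
[7] theta=20, beta=11, eps=1; 1 of them equals 1  true
[8] eta = 6 is even  false
[9] min(12, 11, 19) = 11, not 9  false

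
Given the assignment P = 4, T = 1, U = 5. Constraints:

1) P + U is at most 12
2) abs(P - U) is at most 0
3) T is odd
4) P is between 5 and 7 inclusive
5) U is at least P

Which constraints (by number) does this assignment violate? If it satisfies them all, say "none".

The assignment fails constraints 2, 4.

1) P + U = 4 + 5 = 9; 9 ≤ 12  holds
2) abs(4 - 5) = 1; 1 > 0, exceeds bound 0  fails
3) T = 1 is odd  holds
4) P = 4 is outside [5, 7]  fails
5) U = 5, P = 4; 5 ≥ 4  holds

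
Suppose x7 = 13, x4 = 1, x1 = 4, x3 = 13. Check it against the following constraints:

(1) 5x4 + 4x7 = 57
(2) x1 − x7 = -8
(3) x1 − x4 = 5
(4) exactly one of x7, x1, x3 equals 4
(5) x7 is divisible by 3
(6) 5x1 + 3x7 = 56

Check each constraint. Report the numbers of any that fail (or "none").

(1) 5x4 + 4x7 = 5(1) + 4(13) = 57 — holds.
(2) x1 − x7 = 4 − 13 = -9, not -8 — fails.
(3) x1 − x4 = 4 − 1 = 3, not 5 — fails.
(4) x7=13, x1=4, x3=13; 1 of them equals 4 — holds.
(5) 13 = 3×4 + 1, so 3 does not divide 13 — fails.
(6) 5x1 + 3x7 = 5(4) + 3(13) = 59, not 56 — fails.

Constraints 2, 3, 5, 6 are violated.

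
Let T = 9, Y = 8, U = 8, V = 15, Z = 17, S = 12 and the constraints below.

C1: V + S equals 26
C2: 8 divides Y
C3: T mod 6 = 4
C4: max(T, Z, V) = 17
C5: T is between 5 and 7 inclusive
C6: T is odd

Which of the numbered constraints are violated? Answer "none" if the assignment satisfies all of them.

C1: V + S = 15 + 12 = 27, not 26  ✘
C2: 8 / 8 = 1, so 8 divides 8  ✔
C3: 9 mod 6 = 3, not 4  ✘
C4: max(9, 17, 15) = 17  ✔
C5: T = 9 is outside [5, 7]  ✘
C6: T = 9 is odd  ✔

Constraints 1, 3, and 5 do not hold.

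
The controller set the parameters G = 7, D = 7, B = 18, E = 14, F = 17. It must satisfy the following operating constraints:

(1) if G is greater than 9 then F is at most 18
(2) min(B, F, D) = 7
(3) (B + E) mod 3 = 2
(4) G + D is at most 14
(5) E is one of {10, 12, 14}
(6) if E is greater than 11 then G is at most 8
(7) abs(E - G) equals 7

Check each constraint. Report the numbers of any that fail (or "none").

No violations.

(1) G = 7, not > 9; antecedent false, conditional vacuously true  holds
(2) min(18, 17, 7) = 7  holds
(3) B + E = 32; 32 mod 3 = 2  holds
(4) G + D = 7 + 7 = 14; 14 ≤ 14  holds
(5) E = 14 is in {10, 12, 14}  holds
(6) E = 14 > 11, so we need G ≤ 8; G = 7 ≤ 8  holds
(7) abs(14 - 7) = 7  holds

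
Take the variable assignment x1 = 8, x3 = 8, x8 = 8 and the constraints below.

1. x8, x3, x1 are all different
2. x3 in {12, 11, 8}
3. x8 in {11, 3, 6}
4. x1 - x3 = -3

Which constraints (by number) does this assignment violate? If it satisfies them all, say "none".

1. x8 = x3 = 8, not all different — violated.
2. x3 = 8 is in {12, 11, 8} — OK.
3. x8 = 8 is not in {11, 3, 6} — violated.
4. x1 - x3 = 8 - 8 = 0, not -3 — violated.

Constraints 1, 3, 4 do not hold.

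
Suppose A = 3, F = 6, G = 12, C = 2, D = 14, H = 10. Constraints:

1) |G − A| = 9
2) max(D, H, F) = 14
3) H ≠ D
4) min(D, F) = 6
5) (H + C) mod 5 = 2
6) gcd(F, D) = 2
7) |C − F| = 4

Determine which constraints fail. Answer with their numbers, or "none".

1) |12 − 3| = 9 — holds.
2) max(14, 10, 6) = 14 — holds.
3) H = 10, D = 14; distinct — holds.
4) min(14, 6) = 6 — holds.
5) H + C = 12; 12 mod 5 = 2 — holds.
6) gcd(6, 14) = 2 — holds.
7) |2 − 6| = 4 — holds.

None — every constraint holds.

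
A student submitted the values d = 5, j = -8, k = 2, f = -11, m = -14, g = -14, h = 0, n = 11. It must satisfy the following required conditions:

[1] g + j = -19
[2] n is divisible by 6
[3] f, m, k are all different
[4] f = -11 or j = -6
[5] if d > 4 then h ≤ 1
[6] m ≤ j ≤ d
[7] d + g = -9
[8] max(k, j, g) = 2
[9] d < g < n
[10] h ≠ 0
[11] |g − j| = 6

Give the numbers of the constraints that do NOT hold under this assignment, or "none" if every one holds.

Violated: 1, 2, 9, and 10.

[1] g + j = -14 + (-8) = -22, not -19 — does not hold.
[2] 11 = 6×1 + 5, so 6 does not divide 11 — does not hold.
[3] values -11, -14, 2 are pairwise distinct — holds.
[4] f = -11 = -11 (first disjunct) — holds.
[5] d = 5 > 4, so we need h ≤ 1; h = 0 ≤ 1 — holds.
[6] values -14 ≤ -8 ≤ 5 — holds.
[7] d + g = 5 + (-14) = -9 — holds.
[8] max(2, -8, -14) = 2 — holds.
[9] values 5, -14, 11; d = 5 is not < g = -14 — does not hold.
[10] h = 0, but 0 is required to differ — does not hold.
[11] |-14 − (-8)| = 6 — holds.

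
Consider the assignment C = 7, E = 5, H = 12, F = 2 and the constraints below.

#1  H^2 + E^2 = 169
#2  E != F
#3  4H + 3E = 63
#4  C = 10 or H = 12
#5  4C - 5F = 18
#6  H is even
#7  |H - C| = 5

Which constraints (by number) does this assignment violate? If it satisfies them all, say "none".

#1 H^2 + E^2 = 12^2 + 5^2 = 144 + 25 = 169  ✓
#2 E = 5, F = 2; distinct  ✓
#3 4H + 3E = 4(12) + 3(5) = 63  ✓
#4 C = 7 ≠ 10, but H = 12 = 12 (second disjunct)  ✓
#5 4C - 5F = 4(7) - 5(2) = 18  ✓
#6 H = 12 is even  ✓
#7 |12 - 7| = 5  ✓

The assignment satisfies every constraint.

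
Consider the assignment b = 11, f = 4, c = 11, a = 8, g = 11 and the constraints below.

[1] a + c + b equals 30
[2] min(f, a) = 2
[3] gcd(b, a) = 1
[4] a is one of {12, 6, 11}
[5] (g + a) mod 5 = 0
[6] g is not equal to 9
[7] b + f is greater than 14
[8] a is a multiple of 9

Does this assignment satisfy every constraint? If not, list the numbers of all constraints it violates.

No — constraints 2, 4, 5, and 8 are not satisfied.

[1] a + c + b = 8 + 11 + 11 = 30 — holds.
[2] min(4, 8) = 4, not 2 — does not hold.
[3] gcd(11, 8) = 1 — holds.
[4] a = 8 is not in {12, 6, 11} — does not hold.
[5] g + a = 19; 19 mod 5 = 4, not 0 — does not hold.
[6] g = 11, and 11 ≠ 9 — holds.
[7] b + f = 11 + 4 = 15; 15 > 14 — holds.
[8] 8 = 9*0 + 8, so 9 does not divide 8 — does not hold.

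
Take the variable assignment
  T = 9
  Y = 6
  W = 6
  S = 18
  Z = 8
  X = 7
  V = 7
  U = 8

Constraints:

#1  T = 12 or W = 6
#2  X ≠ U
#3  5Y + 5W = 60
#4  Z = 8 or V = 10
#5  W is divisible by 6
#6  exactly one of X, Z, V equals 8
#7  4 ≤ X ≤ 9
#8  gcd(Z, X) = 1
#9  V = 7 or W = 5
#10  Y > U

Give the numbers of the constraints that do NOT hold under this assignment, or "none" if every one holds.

The assignment fails constraint 10.

#1 T = 9 ≠ 12, but W = 6 = 6 (second disjunct)  holds
#2 X = 7, U = 8; distinct  holds
#3 5Y + 5W = 5(6) + 5(6) = 60  holds
#4 Z = 8 = 8 (first disjunct)  holds
#5 6 / 6 = 1, so 6 divides 6  holds
#6 X=7, Z=8, V=7; 1 of them equals 8  holds
#7 X = 7 lies in [4, 9]  holds
#8 gcd(8, 7) = 1  holds
#9 V = 7 = 7 (first disjunct)  holds
#10 Y = 6, U = 8; 6 ≤ 8 (want >)  fails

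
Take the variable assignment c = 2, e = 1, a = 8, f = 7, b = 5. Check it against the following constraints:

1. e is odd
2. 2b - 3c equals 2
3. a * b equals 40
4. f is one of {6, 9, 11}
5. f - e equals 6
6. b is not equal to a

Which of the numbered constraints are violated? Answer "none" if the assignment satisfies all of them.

No — constraints 2, 4 are not satisfied.

1. e = 1 is odd  yes
2. 2b - 3c = 2(5) - 3(2) = 4, not 2  no
3. a * b = 8 * 5 = 40  yes
4. f = 7 is not in {6, 9, 11}  no
5. f - e = 7 - 1 = 6  yes
6. b = 5, a = 8; distinct  yes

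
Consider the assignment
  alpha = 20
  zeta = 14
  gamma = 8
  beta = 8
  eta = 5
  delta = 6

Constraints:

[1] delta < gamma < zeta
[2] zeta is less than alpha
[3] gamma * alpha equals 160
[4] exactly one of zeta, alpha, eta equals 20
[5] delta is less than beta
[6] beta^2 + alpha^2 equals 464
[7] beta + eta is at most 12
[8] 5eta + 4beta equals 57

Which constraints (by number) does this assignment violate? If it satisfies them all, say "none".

Constraint 7 does not hold.

[1] values 6 < 8 < 14 — holds.
[2] zeta = 14, alpha = 20; 14 < 20 — holds.
[3] gamma * alpha = 8 * 20 = 160 — holds.
[4] zeta=14, alpha=20, eta=5; 1 of them equals 20 — holds.
[5] delta = 6, beta = 8; 6 < 8 — holds.
[6] beta^2 + alpha^2 = 8^2 + 20^2 = 64 + 400 = 464 — holds.
[7] beta + eta = 8 + 5 = 13; 13 > 12, bound 12 not met — does not hold.
[8] 5eta + 4beta = 5(5) + 4(8) = 57 — holds.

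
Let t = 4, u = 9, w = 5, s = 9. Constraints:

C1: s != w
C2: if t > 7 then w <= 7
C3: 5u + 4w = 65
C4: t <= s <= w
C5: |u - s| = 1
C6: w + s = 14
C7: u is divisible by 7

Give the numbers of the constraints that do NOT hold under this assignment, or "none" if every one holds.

C1: s = 9, w = 5; distinct — satisfied.
C2: t = 4, not > 7; antecedent false, conditional vacuously true — satisfied.
C3: 5u + 4w = 5(9) + 4(5) = 65 — satisfied.
C4: values 4, 9, 5; s = 9 is not <= w = 5 — violated.
C5: |9 - 9| = 0, not 1 — violated.
C6: w + s = 5 + 9 = 14 — satisfied.
C7: 9 = 7*1 + 2, so 7 does not divide 9 — violated.

Constraints 4, 5, and 7 are violated.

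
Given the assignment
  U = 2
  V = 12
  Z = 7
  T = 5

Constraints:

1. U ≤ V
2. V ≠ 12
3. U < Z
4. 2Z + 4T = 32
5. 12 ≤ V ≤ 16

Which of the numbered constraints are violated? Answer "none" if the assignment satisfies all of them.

The assignment fails constraints 2, 4.

1. U = 2, V = 12; 2 ≤ 12  holds
2. V = 12, but 12 is required to differ  fails
3. U = 2, Z = 7; 2 < 7  holds
4. 2Z + 4T = 2(7) + 4(5) = 34, not 32  fails
5. V = 12 lies in [12, 16]  holds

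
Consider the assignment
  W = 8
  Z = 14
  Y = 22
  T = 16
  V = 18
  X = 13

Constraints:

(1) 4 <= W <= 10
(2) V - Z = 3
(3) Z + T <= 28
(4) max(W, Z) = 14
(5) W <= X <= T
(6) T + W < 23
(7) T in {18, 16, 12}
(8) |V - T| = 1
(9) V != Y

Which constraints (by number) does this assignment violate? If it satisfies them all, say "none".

Violated: 2, 3, 6, 8.

(1) W = 8 lies in [4, 10]  holds
(2) V - Z = 18 - 14 = 4, not 3  fails
(3) Z + T = 14 + 16 = 30; 30 > 28, bound 28 not met  fails
(4) max(8, 14) = 14  holds
(5) values 8 <= 13 <= 16  holds
(6) T + W = 16 + 8 = 24; 24 ≥ 23, bound 23 not met  fails
(7) T = 16 is in {18, 16, 12}  holds
(8) |18 - 16| = 2, not 1  fails
(9) V = 18, Y = 22; distinct  holds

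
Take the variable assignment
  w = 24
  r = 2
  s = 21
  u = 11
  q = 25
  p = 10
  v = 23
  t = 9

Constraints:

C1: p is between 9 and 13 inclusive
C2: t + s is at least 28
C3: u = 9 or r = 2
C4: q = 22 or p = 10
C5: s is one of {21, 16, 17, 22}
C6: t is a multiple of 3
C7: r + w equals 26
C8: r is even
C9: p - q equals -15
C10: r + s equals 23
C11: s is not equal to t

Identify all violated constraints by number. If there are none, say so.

C1: p = 10 lies in [9, 13] — holds.
C2: t + s = 9 + 21 = 30; 30 ≥ 28 — holds.
C3: u = 11 ≠ 9, but r = 2 = 2 (second disjunct) — holds.
C4: q = 25 ≠ 22, but p = 10 = 10 (second disjunct) — holds.
C5: s = 21 is in {21, 16, 17, 22} — holds.
C6: 9 / 3 = 3, so 3 divides 9 — holds.
C7: r + w = 2 + 24 = 26 — holds.
C8: r = 2 is even — holds.
C9: p - q = 10 - 25 = -15 — holds.
C10: r + s = 2 + 21 = 23 — holds.
C11: s = 21, t = 9; distinct — holds.

No violations.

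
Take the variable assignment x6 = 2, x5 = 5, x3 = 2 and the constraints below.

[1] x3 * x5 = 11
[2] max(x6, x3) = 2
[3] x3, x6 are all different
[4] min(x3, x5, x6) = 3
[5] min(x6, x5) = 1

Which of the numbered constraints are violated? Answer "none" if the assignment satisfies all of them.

Constraints 1, 3, 4, and 5 do not hold.

[1] x3 * x5 = 2 * 5 = 10, not 11  false
[2] max(2, 2) = 2  true
[3] x3 = x6 = 2, not all different  false
[4] min(2, 5, 2) = 2, not 3  false
[5] min(2, 5) = 2, not 1  false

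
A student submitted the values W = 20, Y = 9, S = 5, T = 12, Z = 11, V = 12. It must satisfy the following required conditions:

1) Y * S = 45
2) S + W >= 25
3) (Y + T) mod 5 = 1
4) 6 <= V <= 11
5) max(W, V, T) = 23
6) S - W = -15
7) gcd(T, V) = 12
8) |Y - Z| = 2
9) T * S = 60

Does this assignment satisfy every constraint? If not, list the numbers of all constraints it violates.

Violated: 4, 5.

1) Y * S = 9 * 5 = 45  true
2) S + W = 5 + 20 = 25; 25 ≥ 25  true
3) Y + T = 21; 21 mod 5 = 1  true
4) V = 12 is outside [6, 11]  false
5) max(20, 12, 12) = 20, not 23  false
6) S - W = 5 - 20 = -15  true
7) gcd(12, 12) = 12  true
8) |9 - 11| = 2  true
9) T * S = 12 * 5 = 60  true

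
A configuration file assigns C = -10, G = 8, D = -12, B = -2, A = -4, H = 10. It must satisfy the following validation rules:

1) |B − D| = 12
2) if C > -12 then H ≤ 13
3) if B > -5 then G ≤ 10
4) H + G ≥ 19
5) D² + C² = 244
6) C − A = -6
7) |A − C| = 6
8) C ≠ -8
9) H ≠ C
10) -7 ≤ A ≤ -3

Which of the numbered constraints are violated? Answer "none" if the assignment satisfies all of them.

1) |-2 − (-12)| = 10, not 12 — fails.
2) C = -10 > -12, so we need H ≤ 13; H = 10 ≤ 13 — holds.
3) B = -2 > -5, so we need G ≤ 10; G = 8 ≤ 10 — holds.
4) H + G = 10 + 8 = 18; 18 < 19, bound 19 not met — fails.
5) D² + C² = (-12)² + (-10)² = 144 + 100 = 244 — holds.
6) C − A = -10 − (-4) = -6 — holds.
7) |-4 − (-10)| = 6 — holds.
8) C = -10, and -10 ≠ -8 — holds.
9) H = 10, C = -10; distinct — holds.
10) A = -4 lies in [-7, -3] — holds.

Violated: 1 and 4.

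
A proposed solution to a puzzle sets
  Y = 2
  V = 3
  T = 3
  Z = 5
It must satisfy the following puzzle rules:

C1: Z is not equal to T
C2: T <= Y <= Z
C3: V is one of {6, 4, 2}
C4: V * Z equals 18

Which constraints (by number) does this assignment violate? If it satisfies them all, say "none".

C1: Z = 5, T = 3; distinct — OK.
C2: values 3, 2, 5; T = 3 is not <= Y = 2 — violated.
C3: V = 3 is not in {6, 4, 2} — violated.
C4: V * Z = 3 * 5 = 15, not 18 — violated.

Constraints 2, 3, 4 are violated.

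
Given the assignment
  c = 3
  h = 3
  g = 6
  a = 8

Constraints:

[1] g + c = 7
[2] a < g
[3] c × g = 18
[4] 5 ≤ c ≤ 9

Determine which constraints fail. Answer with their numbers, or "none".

No — constraints 1, 2, and 4 are not satisfied.

[1] g + c = 6 + 3 = 9, not 7  no
[2] a = 8, g = 6; 8 ≥ 6 (want <)  no
[3] c × g = 3 × 6 = 18  yes
[4] c = 3 is outside [5, 9]  no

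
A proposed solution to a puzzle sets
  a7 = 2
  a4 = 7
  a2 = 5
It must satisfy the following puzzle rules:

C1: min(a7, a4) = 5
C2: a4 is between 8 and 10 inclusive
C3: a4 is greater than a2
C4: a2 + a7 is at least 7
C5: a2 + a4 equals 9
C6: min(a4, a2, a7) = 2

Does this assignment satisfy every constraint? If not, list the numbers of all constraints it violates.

C1: min(2, 7) = 2, not 5  no
C2: a4 = 7 is outside [8, 10]  no
C3: a4 = 7, a2 = 5; 7 > 5  yes
C4: a2 + a7 = 5 + 2 = 7; 7 ≥ 7  yes
C5: a2 + a4 = 5 + 7 = 12, not 9  no
C6: min(7, 5, 2) = 2  yes

Violated: 1, 2, 5.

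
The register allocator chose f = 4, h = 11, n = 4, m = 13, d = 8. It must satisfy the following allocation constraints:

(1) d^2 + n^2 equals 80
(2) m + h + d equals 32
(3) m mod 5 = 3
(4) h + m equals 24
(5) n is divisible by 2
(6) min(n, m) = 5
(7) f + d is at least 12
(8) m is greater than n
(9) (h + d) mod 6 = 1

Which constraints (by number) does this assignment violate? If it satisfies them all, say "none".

(1) d^2 + n^2 = 8^2 + 4^2 = 64 + 16 = 80 — holds.
(2) m + h + d = 13 + 11 + 8 = 32 — holds.
(3) 13 mod 5 = 3 — holds.
(4) h + m = 11 + 13 = 24 — holds.
(5) 4 / 2 = 2, so 2 divides 4 — holds.
(6) min(4, 13) = 4, not 5 — does not hold.
(7) f + d = 4 + 8 = 12; 12 ≥ 12 — holds.
(8) m = 13, n = 4; 13 > 4 — holds.
(9) h + d = 19; 19 mod 6 = 1 — holds.

No — constraint 6 is not satisfied.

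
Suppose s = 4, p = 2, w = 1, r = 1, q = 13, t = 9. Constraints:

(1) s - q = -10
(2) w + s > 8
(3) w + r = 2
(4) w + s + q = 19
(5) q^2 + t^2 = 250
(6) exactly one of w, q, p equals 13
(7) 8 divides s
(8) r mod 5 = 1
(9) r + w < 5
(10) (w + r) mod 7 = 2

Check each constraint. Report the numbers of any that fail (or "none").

The assignment fails constraints 1, 2, 4, and 7.

(1) s - q = 4 - 13 = -9, not -10  ✗
(2) w + s = 1 + 4 = 5; 5 ≤ 8, bound 8 not met  ✗
(3) w + r = 1 + 1 = 2  ✓
(4) w + s + q = 1 + 4 + 13 = 18, not 19  ✗
(5) q^2 + t^2 = 13^2 + 9^2 = 169 + 81 = 250  ✓
(6) w=1, q=13, p=2; 1 of them equals 13  ✓
(7) 4 = 8*0 + 4, so 8 does not divide 4  ✗
(8) 1 mod 5 = 1  ✓
(9) r + w = 1 + 1 = 2; 2 < 5  ✓
(10) w + r = 2; 2 mod 7 = 2  ✓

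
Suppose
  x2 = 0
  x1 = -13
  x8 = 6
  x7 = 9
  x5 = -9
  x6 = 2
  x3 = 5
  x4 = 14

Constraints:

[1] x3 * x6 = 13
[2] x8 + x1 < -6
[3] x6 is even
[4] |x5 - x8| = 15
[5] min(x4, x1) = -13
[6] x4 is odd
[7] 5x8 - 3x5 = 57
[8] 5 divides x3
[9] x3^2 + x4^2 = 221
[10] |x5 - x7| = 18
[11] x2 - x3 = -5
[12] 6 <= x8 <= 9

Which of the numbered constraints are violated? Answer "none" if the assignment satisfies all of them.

[1] x3 * x6 = 5 * 2 = 10, not 13  ✗
[2] x8 + x1 = 6 + (-13) = -7; -7 < -6  ✓
[3] x6 = 2 is even  ✓
[4] |-9 - 6| = 15  ✓
[5] min(14, -13) = -13  ✓
[6] x4 = 14 is even  ✗
[7] 5x8 - 3x5 = 5(6) - 3(-9) = 57  ✓
[8] 5 / 5 = 1, so 5 divides 5  ✓
[9] x3^2 + x4^2 = 5^2 + 14^2 = 25 + 196 = 221  ✓
[10] |-9 - 9| = 18  ✓
[11] x2 - x3 = 0 - 5 = -5  ✓
[12] x8 = 6 lies in [6, 9]  ✓

No — constraints 1 and 6 are not satisfied.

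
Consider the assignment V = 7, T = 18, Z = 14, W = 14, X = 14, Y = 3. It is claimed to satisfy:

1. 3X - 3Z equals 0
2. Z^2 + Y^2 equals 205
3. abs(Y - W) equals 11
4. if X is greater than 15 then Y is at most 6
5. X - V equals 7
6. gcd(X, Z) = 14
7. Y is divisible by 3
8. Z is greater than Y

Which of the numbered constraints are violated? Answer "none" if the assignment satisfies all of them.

No violations.

1. 3X - 3Z = 3(14) - 3(14) = 0 — OK.
2. Z^2 + Y^2 = 14^2 + 3^2 = 196 + 9 = 205 — OK.
3. abs(3 - 14) = 11 — OK.
4. X = 14, not > 15; antecedent false, conditional vacuously true — OK.
5. X - V = 14 - 7 = 7 — OK.
6. gcd(14, 14) = 14 — OK.
7. 3 / 3 = 1, so 3 divides 3 — OK.
8. Z = 14, Y = 3; 14 > 3 — OK.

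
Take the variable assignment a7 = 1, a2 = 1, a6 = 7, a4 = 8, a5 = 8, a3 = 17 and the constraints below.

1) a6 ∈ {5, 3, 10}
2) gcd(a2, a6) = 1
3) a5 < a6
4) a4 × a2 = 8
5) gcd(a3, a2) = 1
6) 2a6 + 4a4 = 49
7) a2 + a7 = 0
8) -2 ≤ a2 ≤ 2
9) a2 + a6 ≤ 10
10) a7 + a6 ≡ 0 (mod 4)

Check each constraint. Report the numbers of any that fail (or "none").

1) a6 = 7 is not in {5, 3, 10}  ✗
2) gcd(1, 7) = 1  ✓
3) a5 = 8, a6 = 7; 8 ≥ 7 (want <)  ✗
4) a4 × a2 = 8 × 1 = 8  ✓
5) gcd(17, 1) = 1  ✓
6) 2a6 + 4a4 = 2(7) + 4(8) = 46, not 49  ✗
7) a2 + a7 = 1 + 1 = 2, not 0  ✗
8) a2 = 1 lies in [-2, 2]  ✓
9) a2 + a6 = 1 + 7 = 8; 8 ≤ 10  ✓
10) a7 + a6 = 8; 8 mod 4 = 0  ✓

No — constraints 1, 3, 6, 7 are not satisfied.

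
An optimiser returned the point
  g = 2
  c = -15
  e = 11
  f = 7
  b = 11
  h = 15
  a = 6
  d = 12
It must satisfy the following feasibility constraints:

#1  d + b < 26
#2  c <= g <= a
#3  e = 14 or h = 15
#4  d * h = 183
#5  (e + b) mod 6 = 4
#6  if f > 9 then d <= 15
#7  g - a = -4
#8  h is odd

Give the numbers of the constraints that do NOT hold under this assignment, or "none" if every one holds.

#1 d + b = 12 + 11 = 23; 23 < 26 — OK.
#2 values -15 <= 2 <= 6 — OK.
#3 e = 11 ≠ 14, but h = 15 = 15 (second disjunct) — OK.
#4 d * h = 12 * 15 = 180, not 183 — violated.
#5 e + b = 22; 22 mod 6 = 4 — OK.
#6 f = 7, not > 9; antecedent false, conditional vacuously true — OK.
#7 g - a = 2 - 6 = -4 — OK.
#8 h = 15 is odd — OK.

Constraint 4 is violated.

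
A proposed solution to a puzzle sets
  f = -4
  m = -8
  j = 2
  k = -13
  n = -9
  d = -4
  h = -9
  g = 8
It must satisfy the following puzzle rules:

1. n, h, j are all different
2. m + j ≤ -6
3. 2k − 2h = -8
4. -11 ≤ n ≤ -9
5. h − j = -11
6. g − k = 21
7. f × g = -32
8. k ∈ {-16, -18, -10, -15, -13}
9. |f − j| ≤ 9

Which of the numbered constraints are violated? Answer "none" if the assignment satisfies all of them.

Constraint 1 does not hold.

1. n = h = -9, not all different  fails
2. m + j = -8 + 2 = -6; -6 ≤ -6  holds
3. 2k − 2h = 2(-13) − 2(-9) = -8  holds
4. n = -9 lies in [-11, -9]  holds
5. h − j = -9 − 2 = -11  holds
6. g − k = 8 − (-13) = 21  holds
7. f × g = -4 × 8 = -32  holds
8. k = -13 is in {-16, -18, -10, -15, -13}  holds
9. |-4 − 2| = 6; 6 ≤ 9  holds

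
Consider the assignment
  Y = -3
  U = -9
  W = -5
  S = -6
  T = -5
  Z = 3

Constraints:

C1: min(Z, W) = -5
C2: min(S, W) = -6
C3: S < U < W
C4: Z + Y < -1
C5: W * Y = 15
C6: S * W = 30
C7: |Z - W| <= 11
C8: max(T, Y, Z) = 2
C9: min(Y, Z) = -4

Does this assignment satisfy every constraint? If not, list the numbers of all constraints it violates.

Constraints 3, 4, 8, 9 are violated.

C1: min(3, -5) = -5 — holds.
C2: min(-6, -5) = -6 — holds.
C3: values -6, -9, -5; S = -6 is not < U = -9 — does not hold.
C4: Z + Y = 3 + (-3) = 0; 0 ≥ -1, bound -1 not met — does not hold.
C5: W * Y = -5 * (-3) = 15 — holds.
C6: S * W = -6 * (-5) = 30 — holds.
C7: |3 - (-5)| = 8; 8 ≤ 11 — holds.
C8: max(-5, -3, 3) = 3, not 2 — does not hold.
C9: min(-3, 3) = -3, not -4 — does not hold.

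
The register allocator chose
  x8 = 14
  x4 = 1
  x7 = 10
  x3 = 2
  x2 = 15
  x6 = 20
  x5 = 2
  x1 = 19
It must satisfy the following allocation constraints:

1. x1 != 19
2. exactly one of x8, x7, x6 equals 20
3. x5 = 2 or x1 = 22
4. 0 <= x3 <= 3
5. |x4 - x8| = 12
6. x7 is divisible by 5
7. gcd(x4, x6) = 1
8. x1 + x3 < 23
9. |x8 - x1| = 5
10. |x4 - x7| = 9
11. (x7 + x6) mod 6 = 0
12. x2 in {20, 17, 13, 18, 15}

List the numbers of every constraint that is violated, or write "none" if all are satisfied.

Violated: 1 and 5.

1. x1 = 19, but 19 is required to differ — violated.
2. x8=14, x7=10, x6=20; 1 of them equals 20 — OK.
3. x5 = 2 = 2 (first disjunct) — OK.
4. x3 = 2 lies in [0, 3] — OK.
5. |1 - 14| = 13, not 12 — violated.
6. 10 / 5 = 2, so 5 divides 10 — OK.
7. gcd(1, 20) = 1 — OK.
8. x1 + x3 = 19 + 2 = 21; 21 < 23 — OK.
9. |14 - 19| = 5 — OK.
10. |1 - 10| = 9 — OK.
11. x7 + x6 = 30; 30 mod 6 = 0 — OK.
12. x2 = 15 is in {20, 17, 13, 18, 15} — OK.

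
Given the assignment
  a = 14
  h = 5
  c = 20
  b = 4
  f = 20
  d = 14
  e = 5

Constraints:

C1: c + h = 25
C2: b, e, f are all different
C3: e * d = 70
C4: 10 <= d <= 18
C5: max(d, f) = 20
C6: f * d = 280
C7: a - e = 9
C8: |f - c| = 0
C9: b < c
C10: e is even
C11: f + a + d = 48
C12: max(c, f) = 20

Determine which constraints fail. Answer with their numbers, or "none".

The assignment fails constraint 10.

C1: c + h = 20 + 5 = 25 — holds.
C2: values 4, 5, 20 are pairwise distinct — holds.
C3: e * d = 5 * 14 = 70 — holds.
C4: d = 14 lies in [10, 18] — holds.
C5: max(14, 20) = 20 — holds.
C6: f * d = 20 * 14 = 280 — holds.
C7: a - e = 14 - 5 = 9 — holds.
C8: |20 - 20| = 0 — holds.
C9: b = 4, c = 20; 4 < 20 — holds.
C10: e = 5 is odd — does not hold.
C11: f + a + d = 20 + 14 + 14 = 48 — holds.
C12: max(20, 20) = 20 — holds.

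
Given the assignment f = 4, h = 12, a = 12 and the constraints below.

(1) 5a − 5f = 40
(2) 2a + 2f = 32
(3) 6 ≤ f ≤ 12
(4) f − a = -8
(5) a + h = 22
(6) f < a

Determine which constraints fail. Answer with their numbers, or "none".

(1) 5a − 5f = 5(12) − 5(4) = 40  yes
(2) 2a + 2f = 2(12) + 2(4) = 32  yes
(3) f = 4 is outside [6, 12]  no
(4) f − a = 4 − 12 = -8  yes
(5) a + h = 12 + 12 = 24, not 22  no
(6) f = 4, a = 12; 4 < 12  yes

Constraints 3 and 5 are violated.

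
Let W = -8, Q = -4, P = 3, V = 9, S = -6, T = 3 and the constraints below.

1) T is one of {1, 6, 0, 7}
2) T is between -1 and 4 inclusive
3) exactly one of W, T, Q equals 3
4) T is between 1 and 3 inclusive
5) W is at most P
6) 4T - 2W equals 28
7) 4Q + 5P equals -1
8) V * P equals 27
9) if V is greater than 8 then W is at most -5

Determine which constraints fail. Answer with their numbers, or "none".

1) T = 3 is not in {1, 6, 0, 7} — fails.
2) T = 3 lies in [-1, 4] — holds.
3) W=-8, T=3, Q=-4; 1 of them equals 3 — holds.
4) T = 3 lies in [1, 3] — holds.
5) W = -8, P = 3; -8 ≤ 3 — holds.
6) 4T - 2W = 4(3) - 2(-8) = 28 — holds.
7) 4Q + 5P = 4(-4) + 5(3) = -1 — holds.
8) V * P = 9 * 3 = 27 — holds.
9) V = 9 > 8, so we need W ≤ -5; W = -8 ≤ -5 — holds.

No — constraint 1 is not satisfied.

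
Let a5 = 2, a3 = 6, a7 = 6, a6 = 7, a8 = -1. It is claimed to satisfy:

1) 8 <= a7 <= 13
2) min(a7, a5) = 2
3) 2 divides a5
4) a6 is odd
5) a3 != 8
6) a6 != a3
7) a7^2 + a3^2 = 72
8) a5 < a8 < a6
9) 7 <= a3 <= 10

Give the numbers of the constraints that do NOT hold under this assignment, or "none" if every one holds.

1) a7 = 6 is outside [8, 13] — fails.
2) min(6, 2) = 2 — holds.
3) 2 / 2 = 1, so 2 divides 2 — holds.
4) a6 = 7 is odd — holds.
5) a3 = 6, and 6 ≠ 8 — holds.
6) a6 = 7, a3 = 6; distinct — holds.
7) a7^2 + a3^2 = 6^2 + 6^2 = 36 + 36 = 72 — holds.
8) values 2, -1, 7; a5 = 2 is not < a8 = -1 — fails.
9) a3 = 6 is outside [7, 10] — fails.

Violated: 1, 8, and 9.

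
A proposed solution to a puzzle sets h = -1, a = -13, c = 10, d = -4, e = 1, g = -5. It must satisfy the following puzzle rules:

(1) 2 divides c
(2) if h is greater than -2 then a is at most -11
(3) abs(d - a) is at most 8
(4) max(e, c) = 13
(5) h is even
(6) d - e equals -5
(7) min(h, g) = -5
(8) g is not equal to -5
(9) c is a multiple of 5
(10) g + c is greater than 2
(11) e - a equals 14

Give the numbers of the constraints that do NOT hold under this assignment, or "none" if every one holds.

(1) 10 / 2 = 5, so 2 divides 10 — OK.
(2) h = -1 > -2, so we need a ≤ -11; a = -13 ≤ -11 — OK.
(3) abs(-4 - (-13)) = 9; 9 > 8, exceeds bound 8 — violated.
(4) max(1, 10) = 10, not 13 — violated.
(5) h = -1 is odd — violated.
(6) d - e = -4 - 1 = -5 — OK.
(7) min(-1, -5) = -5 — OK.
(8) g = -5, but -5 is required to differ — violated.
(9) 10 / 5 = 2, so 5 divides 10 — OK.
(10) g + c = -5 + 10 = 5; 5 > 2 — OK.
(11) e - a = 1 - (-13) = 14 — OK.

Constraints 3, 4, 5, 8 are violated.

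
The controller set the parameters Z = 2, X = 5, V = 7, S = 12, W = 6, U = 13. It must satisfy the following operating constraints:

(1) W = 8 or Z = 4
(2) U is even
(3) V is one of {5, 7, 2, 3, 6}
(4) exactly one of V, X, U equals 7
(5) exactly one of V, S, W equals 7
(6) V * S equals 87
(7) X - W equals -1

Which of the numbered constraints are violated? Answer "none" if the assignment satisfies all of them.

Constraints 1, 2, and 6 do not hold.

(1) W = 6 ≠ 8 and Z = 2 ≠ 4; both disjuncts false — does not hold.
(2) U = 13 is odd — does not hold.
(3) V = 7 is in {5, 7, 2, 3, 6} — holds.
(4) V=7, X=5, U=13; 1 of them equals 7 — holds.
(5) V=7, S=12, W=6; 1 of them equals 7 — holds.
(6) V * S = 7 * 12 = 84, not 87 — does not hold.
(7) X - W = 5 - 6 = -1 — holds.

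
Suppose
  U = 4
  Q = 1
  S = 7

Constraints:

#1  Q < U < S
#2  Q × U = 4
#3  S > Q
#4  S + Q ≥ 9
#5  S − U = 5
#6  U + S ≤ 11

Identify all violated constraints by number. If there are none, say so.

No — constraints 4, 5 are not satisfied.

#1 values 1 < 4 < 7 — holds.
#2 Q × U = 1 × 4 = 4 — holds.
#3 S = 7, Q = 1; 7 > 1 — holds.
#4 S + Q = 7 + 1 = 8; 8 < 9, bound 9 not met — does not hold.
#5 S − U = 7 − 4 = 3, not 5 — does not hold.
#6 U + S = 4 + 7 = 11; 11 ≤ 11 — holds.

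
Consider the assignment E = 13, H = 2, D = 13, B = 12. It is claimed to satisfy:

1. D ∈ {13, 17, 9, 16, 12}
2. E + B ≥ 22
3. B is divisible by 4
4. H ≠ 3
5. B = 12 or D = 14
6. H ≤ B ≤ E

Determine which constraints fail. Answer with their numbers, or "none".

1. D = 13 is in {13, 17, 9, 16, 12} — holds.
2. E + B = 13 + 12 = 25; 25 ≥ 22 — holds.
3. 12 / 4 = 3, so 4 divides 12 — holds.
4. H = 2, and 2 ≠ 3 — holds.
5. B = 12 = 12 (first disjunct) — holds.
6. values 2 ≤ 12 ≤ 13 — holds.

No violations.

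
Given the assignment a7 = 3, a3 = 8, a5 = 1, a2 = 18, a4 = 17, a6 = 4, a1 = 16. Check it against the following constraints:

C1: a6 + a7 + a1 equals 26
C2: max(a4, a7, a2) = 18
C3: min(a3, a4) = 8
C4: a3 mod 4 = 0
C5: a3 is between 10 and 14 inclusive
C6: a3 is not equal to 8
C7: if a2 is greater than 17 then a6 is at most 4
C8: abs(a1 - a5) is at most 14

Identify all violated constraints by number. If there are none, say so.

Constraints 1, 5, 6, and 8 are violated.

C1: a6 + a7 + a1 = 4 + 3 + 16 = 23, not 26  false
C2: max(17, 3, 18) = 18  true
C3: min(8, 17) = 8  true
C4: 8 mod 4 = 0  true
C5: a3 = 8 is outside [10, 14]  false
C6: a3 = 8, but 8 is required to differ  false
C7: a2 = 18 > 17, so we need a6 ≤ 4; a6 = 4 ≤ 4  true
C8: abs(16 - 1) = 15; 15 > 14, exceeds bound 14  false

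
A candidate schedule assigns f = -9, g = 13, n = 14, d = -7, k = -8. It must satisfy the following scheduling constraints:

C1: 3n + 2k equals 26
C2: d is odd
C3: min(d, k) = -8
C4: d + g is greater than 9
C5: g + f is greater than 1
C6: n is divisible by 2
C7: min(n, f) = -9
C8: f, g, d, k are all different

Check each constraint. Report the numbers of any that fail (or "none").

The assignment fails constraint 4.

C1: 3n + 2k = 3(14) + 2(-8) = 26 — holds.
C2: d = -7 is odd — holds.
C3: min(-7, -8) = -8 — holds.
C4: d + g = -7 + 13 = 6; 6 ≤ 9, bound 9 not met — does not hold.
C5: g + f = 13 + (-9) = 4; 4 > 1 — holds.
C6: 14 / 2 = 7, so 2 divides 14 — holds.
C7: min(14, -9) = -9 — holds.
C8: values -9, 13, -7, -8 are pairwise distinct — holds.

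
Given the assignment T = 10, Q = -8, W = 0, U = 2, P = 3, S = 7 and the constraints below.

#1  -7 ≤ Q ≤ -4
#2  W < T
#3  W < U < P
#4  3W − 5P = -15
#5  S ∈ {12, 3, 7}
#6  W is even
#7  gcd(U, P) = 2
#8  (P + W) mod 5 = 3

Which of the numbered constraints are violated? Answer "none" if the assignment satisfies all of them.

The assignment fails constraints 1, 7.

#1 Q = -8 is outside [-7, -4]  false
#2 W = 0, T = 10; 0 < 10  true
#3 values 0 < 2 < 3  true
#4 3W − 5P = 3(0) − 5(3) = -15  true
#5 S = 7 is in {12, 3, 7}  true
#6 W = 0 is even  true
#7 gcd(2, 3) = 1, not 2  false
#8 P + W = 3; 3 mod 5 = 3  true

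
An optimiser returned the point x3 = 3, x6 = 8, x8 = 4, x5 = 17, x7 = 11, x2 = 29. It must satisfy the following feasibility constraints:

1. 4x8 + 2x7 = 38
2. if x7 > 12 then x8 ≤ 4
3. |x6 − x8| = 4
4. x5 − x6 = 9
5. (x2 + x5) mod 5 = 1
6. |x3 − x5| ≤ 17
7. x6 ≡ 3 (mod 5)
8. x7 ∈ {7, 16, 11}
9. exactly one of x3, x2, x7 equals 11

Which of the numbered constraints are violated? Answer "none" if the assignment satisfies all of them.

1. 4x8 + 2x7 = 4(4) + 2(11) = 38  OK
2. x7 = 11, not > 12; antecedent false, conditional vacuously true  OK
3. |8 − 4| = 4  OK
4. x5 − x6 = 17 − 8 = 9  OK
5. x2 + x5 = 46; 46 mod 5 = 1  OK
6. |3 − 17| = 14; 14 ≤ 17  OK
7. 8 mod 5 = 3  OK
8. x7 = 11 is in {7, 16, 11}  OK
9. x3=3, x2=29, x7=11; 1 of them equals 11  OK

No violations.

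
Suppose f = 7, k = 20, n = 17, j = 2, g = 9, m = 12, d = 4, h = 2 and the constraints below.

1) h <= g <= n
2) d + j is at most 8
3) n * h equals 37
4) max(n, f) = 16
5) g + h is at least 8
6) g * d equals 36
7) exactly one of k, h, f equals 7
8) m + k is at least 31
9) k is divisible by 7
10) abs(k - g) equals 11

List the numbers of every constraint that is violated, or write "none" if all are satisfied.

1) values 2 <= 9 <= 17 — holds.
2) d + j = 4 + 2 = 6; 6 ≤ 8 — holds.
3) n * h = 17 * 2 = 34, not 37 — fails.
4) max(17, 7) = 17, not 16 — fails.
5) g + h = 9 + 2 = 11; 11 ≥ 8 — holds.
6) g * d = 9 * 4 = 36 — holds.
7) k=20, h=2, f=7; 1 of them equals 7 — holds.
8) m + k = 12 + 20 = 32; 32 ≥ 31 — holds.
9) 20 = 7*2 + 6, so 7 does not divide 20 — fails.
10) abs(20 - 9) = 11 — holds.

Constraints 3, 4, 9 are violated.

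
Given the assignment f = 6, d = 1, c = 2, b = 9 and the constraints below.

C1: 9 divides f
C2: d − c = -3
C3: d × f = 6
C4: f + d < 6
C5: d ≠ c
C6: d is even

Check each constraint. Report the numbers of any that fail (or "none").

C1: 6 = 9×0 + 6, so 9 does not divide 6  FAIL
C2: d − c = 1 − 2 = -1, not -3  FAIL
C3: d × f = 1 × 6 = 6  OK
C4: f + d = 6 + 1 = 7; 7 ≥ 6, bound 6 not met  FAIL
C5: d = 1, c = 2; distinct  OK
C6: d = 1 is odd  FAIL

Constraints 1, 2, 4, and 6 are violated.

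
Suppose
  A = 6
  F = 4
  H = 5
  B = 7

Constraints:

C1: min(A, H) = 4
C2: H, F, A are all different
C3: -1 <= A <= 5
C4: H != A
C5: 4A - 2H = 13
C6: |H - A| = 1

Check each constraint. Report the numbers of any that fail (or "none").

No — constraints 1, 3, and 5 are not satisfied.

C1: min(6, 5) = 5, not 4  fails
C2: values 5, 4, 6 are pairwise distinct  holds
C3: A = 6 is outside [-1, 5]  fails
C4: H = 5, A = 6; distinct  holds
C5: 4A - 2H = 4(6) - 2(5) = 14, not 13  fails
C6: |5 - 6| = 1  holds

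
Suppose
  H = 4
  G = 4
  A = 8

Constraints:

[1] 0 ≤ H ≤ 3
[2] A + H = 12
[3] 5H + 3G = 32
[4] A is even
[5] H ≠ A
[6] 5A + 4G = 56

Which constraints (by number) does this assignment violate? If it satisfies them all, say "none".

The assignment fails constraint 1.

[1] H = 4 is outside [0, 3] — fails.
[2] A + H = 8 + 4 = 12 — holds.
[3] 5H + 3G = 5(4) + 3(4) = 32 — holds.
[4] A = 8 is even — holds.
[5] H = 4, A = 8; distinct — holds.
[6] 5A + 4G = 5(8) + 4(4) = 56 — holds.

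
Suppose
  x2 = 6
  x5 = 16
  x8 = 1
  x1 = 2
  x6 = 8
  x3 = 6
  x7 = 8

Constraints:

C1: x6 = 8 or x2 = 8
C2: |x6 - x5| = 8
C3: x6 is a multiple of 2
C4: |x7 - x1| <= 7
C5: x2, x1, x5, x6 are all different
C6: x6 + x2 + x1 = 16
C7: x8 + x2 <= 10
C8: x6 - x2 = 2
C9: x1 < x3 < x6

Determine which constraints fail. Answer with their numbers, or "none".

C1: x6 = 8 = 8 (first disjunct)  true
C2: |8 - 16| = 8  true
C3: 8 / 2 = 4, so 2 divides 8  true
C4: |8 - 2| = 6; 6 ≤ 7  true
C5: values 6, 2, 16, 8 are pairwise distinct  true
C6: x6 + x2 + x1 = 8 + 6 + 2 = 16  true
C7: x8 + x2 = 1 + 6 = 7; 7 ≤ 10  true
C8: x6 - x2 = 8 - 6 = 2  true
C9: values 2 < 6 < 8  true

The assignment satisfies every constraint.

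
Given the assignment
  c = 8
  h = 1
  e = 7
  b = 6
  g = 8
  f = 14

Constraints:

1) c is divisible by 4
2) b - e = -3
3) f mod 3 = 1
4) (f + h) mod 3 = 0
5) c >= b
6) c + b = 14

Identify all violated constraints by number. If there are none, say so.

1) 8 / 4 = 2, so 4 divides 8 — satisfied.
2) b - e = 6 - 7 = -1, not -3 — violated.
3) 14 mod 3 = 2, not 1 — violated.
4) f + h = 15; 15 mod 3 = 0 — satisfied.
5) c = 8, b = 6; 8 ≥ 6 — satisfied.
6) c + b = 8 + 6 = 14 — satisfied.

No — constraints 2 and 3 are not satisfied.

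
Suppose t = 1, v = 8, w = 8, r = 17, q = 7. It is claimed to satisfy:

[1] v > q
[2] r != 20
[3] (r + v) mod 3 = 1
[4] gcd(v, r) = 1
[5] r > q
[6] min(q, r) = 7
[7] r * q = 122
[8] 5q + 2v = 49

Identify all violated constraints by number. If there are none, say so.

Violated: 7, 8.

[1] v = 8, q = 7; 8 > 7 — satisfied.
[2] r = 17, and 17 ≠ 20 — satisfied.
[3] r + v = 25; 25 mod 3 = 1 — satisfied.
[4] gcd(8, 17) = 1 — satisfied.
[5] r = 17, q = 7; 17 > 7 — satisfied.
[6] min(7, 17) = 7 — satisfied.
[7] r * q = 17 * 7 = 119, not 122 — violated.
[8] 5q + 2v = 5(7) + 2(8) = 51, not 49 — violated.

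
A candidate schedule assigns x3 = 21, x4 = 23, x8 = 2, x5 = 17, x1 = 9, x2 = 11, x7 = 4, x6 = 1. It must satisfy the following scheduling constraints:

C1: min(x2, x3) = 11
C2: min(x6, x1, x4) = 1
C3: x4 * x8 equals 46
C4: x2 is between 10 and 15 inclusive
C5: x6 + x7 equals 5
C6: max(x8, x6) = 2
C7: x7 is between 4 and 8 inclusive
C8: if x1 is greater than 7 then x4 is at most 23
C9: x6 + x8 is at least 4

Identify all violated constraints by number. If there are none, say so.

C1: min(11, 21) = 11 — satisfied.
C2: min(1, 9, 23) = 1 — satisfied.
C3: x4 * x8 = 23 * 2 = 46 — satisfied.
C4: x2 = 11 lies in [10, 15] — satisfied.
C5: x6 + x7 = 1 + 4 = 5 — satisfied.
C6: max(2, 1) = 2 — satisfied.
C7: x7 = 4 lies in [4, 8] — satisfied.
C8: x1 = 9 > 7, so we need x4 ≤ 23; x4 = 23 ≤ 23 — satisfied.
C9: x6 + x8 = 1 + 2 = 3; 3 < 4, bound 4 not met — violated.

No — constraint 9 is not satisfied.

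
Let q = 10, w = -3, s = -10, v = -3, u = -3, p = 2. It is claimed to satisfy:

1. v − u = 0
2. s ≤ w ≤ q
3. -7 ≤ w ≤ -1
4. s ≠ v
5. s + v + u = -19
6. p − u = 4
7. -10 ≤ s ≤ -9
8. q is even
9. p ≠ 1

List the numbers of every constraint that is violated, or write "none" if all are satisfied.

1. v − u = -3 − (-3) = 0  ✔
2. values -10 ≤ -3 ≤ 10  ✔
3. w = -3 lies in [-7, -1]  ✔
4. s = -10, v = -3; distinct  ✔
5. s + v + u = -10 + (-3) + (-3) = -16, not -19  ✘
6. p − u = 2 − (-3) = 5, not 4  ✘
7. s = -10 lies in [-10, -9]  ✔
8. q = 10 is even  ✔
9. p = 2, and 2 ≠ 1  ✔

Constraints 5 and 6 do not hold.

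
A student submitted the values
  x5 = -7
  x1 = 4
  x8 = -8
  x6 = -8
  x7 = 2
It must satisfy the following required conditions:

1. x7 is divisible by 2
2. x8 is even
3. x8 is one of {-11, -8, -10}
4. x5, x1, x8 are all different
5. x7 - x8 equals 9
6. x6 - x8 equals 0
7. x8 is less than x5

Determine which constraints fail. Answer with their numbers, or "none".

The assignment fails constraint 5.

1. 2 / 2 = 1, so 2 divides 2  ✔
2. x8 = -8 is even  ✔
3. x8 = -8 is in {-11, -8, -10}  ✔
4. values -7, 4, -8 are pairwise distinct  ✔
5. x7 - x8 = 2 - (-8) = 10, not 9  ✘
6. x6 - x8 = -8 - (-8) = 0  ✔
7. x8 = -8, x5 = -7; -8 < -7  ✔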